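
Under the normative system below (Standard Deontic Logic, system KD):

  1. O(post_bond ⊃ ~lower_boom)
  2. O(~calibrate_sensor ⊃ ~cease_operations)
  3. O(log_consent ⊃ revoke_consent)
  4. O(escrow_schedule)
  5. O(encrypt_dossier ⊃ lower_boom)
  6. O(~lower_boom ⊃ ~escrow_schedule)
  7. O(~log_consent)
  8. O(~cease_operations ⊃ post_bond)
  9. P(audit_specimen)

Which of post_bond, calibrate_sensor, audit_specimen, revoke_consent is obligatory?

calibrate_sensor

From premise 4 we have O(escrow_schedule).
The contrapositive of premise 6 (O(~lower_boom ⊃ ~escrow_schedule)) is O(escrow_schedule ⊃ lower_boom), and O(escrow_schedule) is already established, so O(lower_boom).
The contrapositive of premise 1 (O(post_bond ⊃ ~lower_boom)) is O(lower_boom ⊃ ~post_bond), and O(lower_boom) is already established, so O(~post_bond).
Premise 8 is O(~cease_operations ⊃ post_bond); contrapositively O(~post_bond ⊃ cease_operations). Since O(~post_bond) holds, K gives O(cease_operations).
Premise 2, O(~calibrate_sensor ⊃ ~cease_operations), contraposes to O(cease_operations ⊃ calibrate_sensor); with O(cease_operations) we get O(calibrate_sensor).
So O(calibrate_sensor) holds — calibrate_sensor is obligatory. None of the other listed options is made obligatory by any chain of premises.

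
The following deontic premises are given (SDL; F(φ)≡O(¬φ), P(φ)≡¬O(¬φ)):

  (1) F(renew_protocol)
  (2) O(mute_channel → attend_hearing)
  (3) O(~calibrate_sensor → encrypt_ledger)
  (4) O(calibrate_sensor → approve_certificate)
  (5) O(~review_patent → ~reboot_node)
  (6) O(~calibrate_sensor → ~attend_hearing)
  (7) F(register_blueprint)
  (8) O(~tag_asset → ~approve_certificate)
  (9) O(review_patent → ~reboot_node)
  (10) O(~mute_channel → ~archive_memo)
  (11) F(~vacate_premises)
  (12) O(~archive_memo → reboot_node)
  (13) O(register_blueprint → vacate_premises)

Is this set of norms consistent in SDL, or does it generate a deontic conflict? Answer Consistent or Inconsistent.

Premise 13 is O(register_blueprint → vacate_premises); even if O(vacate_premises) held, inferring O(register_blueprint) would be affirming the consequent — invalid.
So O(register_blueprint) is not derivable, and the apparent clash with O(~register_blueprint) does not arise.
A world satisfying every obligation exists (e.g. approve_certificate=true, archive_memo=true, attend_hearing=true, calibrate_sensor=true, encrypt_ledger=false, mute_channel=true, reboot_node=false, register_blueprint=false, renew_protocol=false, review_patent=false, tag_asset=true, vacate_premises=true); no atom is both obligatory and forbidden, so the set is consistent.

Consistent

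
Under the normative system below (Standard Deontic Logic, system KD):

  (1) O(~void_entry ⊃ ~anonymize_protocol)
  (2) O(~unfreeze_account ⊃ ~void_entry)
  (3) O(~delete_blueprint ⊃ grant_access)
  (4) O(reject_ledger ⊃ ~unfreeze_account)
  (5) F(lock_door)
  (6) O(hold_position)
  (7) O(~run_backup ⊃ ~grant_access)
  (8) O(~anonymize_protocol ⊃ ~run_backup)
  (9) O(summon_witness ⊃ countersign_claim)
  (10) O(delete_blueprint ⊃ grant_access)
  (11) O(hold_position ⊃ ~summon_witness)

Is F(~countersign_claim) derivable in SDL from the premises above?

Premise 9 is O(summon_witness ⊃ countersign_claim), but O(summon_witness) is not derivable from the premises, so it does not yield O(countersign_claim).
No other premise forces O(countersign_claim). An ideal world satisfying every premise can still have ~countersign_claim true, so F(~countersign_claim) is not derivable.

No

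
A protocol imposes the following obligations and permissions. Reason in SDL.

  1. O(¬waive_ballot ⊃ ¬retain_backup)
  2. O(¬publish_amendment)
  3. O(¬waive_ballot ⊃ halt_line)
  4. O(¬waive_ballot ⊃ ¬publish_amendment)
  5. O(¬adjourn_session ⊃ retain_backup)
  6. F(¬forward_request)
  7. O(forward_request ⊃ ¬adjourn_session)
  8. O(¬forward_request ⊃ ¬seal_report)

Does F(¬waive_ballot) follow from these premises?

Premise 6 is F(¬forward_request), i.e. O(forward_request).
Premise 7 is O(forward_request ⊃ ¬adjourn_session); since O(forward_request), deontic closure gives O(¬adjourn_session).
Applying K to premise 5 (O(¬adjourn_session ⊃ retain_backup)) and O(¬adjourn_session) yields O(retain_backup).
Premise 1 is O(¬waive_ballot ⊃ ¬retain_backup); contrapositively O(retain_backup ⊃ waive_ballot). Since O(retain_backup) holds, K gives O(waive_ballot).
Premises 2, 3, 4, 8 do not contribute to this derivation.
So O(waive_ballot) holds, i.e. F(¬waive_ballot). The claim follows.

Yes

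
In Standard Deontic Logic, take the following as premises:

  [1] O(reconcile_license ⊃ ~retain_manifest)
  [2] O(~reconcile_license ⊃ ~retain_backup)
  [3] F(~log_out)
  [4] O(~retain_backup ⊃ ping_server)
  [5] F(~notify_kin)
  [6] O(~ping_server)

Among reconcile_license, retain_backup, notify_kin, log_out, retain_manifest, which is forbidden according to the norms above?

retain_manifest

Premise 6 states O(~ping_server) outright.
Premise 4 is O(~retain_backup ⊃ ping_server); contrapositively O(~ping_server ⊃ retain_backup). Since O(~ping_server) holds, K gives O(retain_backup).
Premise 2, O(~reconcile_license ⊃ ~retain_backup), contraposes to O(retain_backup ⊃ reconcile_license); with O(retain_backup) we get O(reconcile_license).
Applying K to premise 1 (O(reconcile_license ⊃ ~retain_manifest)) and O(reconcile_license) yields O(~retain_manifest).
So O(~retain_manifest) holds, i.e. retain_manifest is forbidden. None of the other listed options is forbidden under the premises.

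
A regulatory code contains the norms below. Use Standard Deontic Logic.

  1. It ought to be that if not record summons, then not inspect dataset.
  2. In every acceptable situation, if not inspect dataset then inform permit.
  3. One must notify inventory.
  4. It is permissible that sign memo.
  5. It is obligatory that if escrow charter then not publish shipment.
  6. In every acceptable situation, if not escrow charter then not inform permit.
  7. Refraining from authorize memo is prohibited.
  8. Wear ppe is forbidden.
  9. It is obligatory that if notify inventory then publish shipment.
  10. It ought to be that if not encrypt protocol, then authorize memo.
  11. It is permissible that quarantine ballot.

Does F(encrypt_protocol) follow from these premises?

Premise 10 is O(¬encrypt_protocol → authorize_memo); even if O(authorize_memo) held, inferring O(¬encrypt_protocol) would be affirming the consequent — invalid.
No other premise forces O(¬encrypt_protocol). An ideal world satisfying every premise can still have encrypt_protocol true, so F(encrypt_protocol) is not derivable.

No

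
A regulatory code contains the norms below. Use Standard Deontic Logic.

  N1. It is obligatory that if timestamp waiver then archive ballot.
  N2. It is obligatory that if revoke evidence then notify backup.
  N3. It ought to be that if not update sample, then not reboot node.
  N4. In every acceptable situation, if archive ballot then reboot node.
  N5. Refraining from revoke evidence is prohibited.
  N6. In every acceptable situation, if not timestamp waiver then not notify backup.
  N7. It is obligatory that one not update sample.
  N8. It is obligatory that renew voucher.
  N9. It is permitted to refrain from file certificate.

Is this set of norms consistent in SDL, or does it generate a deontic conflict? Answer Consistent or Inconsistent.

F(¬revoke_evidence) at premise 5 means O(revoke_evidence).
From O(revoke_evidence) and premise 2, O(revoke_evidence → notify_backup), we obtain O(notify_backup).
The contrapositive of premise 6 (O(¬timestamp_waiver → ¬notify_backup)) is O(notify_backup → timestamp_waiver), and O(notify_backup) is already established, so O(timestamp_waiver).
Premise 1 is O(timestamp_waiver → archive_ballot); since O(timestamp_waiver), deontic closure gives O(archive_ballot).
With premise 4, O(archive_ballot → reboot_node), the K-axiom yields O(reboot_node).
Premise 3 is O(¬update_sample → ¬reboot_node); contrapositively O(reboot_node → update_sample). Since O(reboot_node) holds, K gives O(update_sample).
However, premise 7 gives O(¬update_sample).
We now have both O(update_sample) and O(¬update_sample) — update_sample is simultaneously obligatory and forbidden, violating the D-axiom.

Inconsistent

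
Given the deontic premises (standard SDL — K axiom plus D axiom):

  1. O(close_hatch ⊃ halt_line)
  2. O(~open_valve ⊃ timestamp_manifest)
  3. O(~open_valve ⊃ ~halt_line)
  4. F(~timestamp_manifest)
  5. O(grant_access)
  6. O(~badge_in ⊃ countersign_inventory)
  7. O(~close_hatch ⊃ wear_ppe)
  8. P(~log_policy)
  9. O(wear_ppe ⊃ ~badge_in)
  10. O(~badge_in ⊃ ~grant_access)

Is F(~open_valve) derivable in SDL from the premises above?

Yes

Premise 5 gives O(grant_access).
The contrapositive of premise 10 (O(~badge_in ⊃ ~grant_access)) is O(grant_access ⊃ badge_in), and O(grant_access) is already established, so O(badge_in).
Premise 9, O(wear_ppe ⊃ ~badge_in), contraposes to O(badge_in ⊃ ~wear_ppe); with O(badge_in) we get O(~wear_ppe).
Premise 7 is O(~close_hatch ⊃ wear_ppe); contrapositively O(~wear_ppe ⊃ close_hatch). Since O(~wear_ppe) holds, K gives O(close_hatch).
Premise 1 is O(close_hatch ⊃ halt_line); since O(close_hatch), deontic closure gives O(halt_line).
Premise 3 is O(~open_valve ⊃ ~halt_line); contrapositively O(halt_line ⊃ open_valve). Since O(halt_line) holds, K gives O(open_valve).
Premises 2, 4, 6, 8 do not contribute to this derivation.
So O(open_valve) holds, i.e. F(~open_valve). The claim follows.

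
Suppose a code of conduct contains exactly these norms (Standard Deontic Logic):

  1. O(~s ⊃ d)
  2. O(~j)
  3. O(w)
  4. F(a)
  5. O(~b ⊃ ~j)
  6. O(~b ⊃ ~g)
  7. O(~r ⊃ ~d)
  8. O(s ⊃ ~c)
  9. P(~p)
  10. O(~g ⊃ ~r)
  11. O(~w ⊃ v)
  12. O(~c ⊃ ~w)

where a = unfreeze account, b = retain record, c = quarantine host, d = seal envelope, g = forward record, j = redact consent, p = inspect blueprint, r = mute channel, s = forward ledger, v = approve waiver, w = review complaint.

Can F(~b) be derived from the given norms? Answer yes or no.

Premise 3 states O(w) outright.
The contrapositive of premise 12 (O(~c ⊃ ~w)) is O(w ⊃ c), and O(w) is already established, so O(c).
Premise 8 is O(s ⊃ ~c); contrapositively O(c ⊃ ~s). Since O(c) holds, K gives O(~s).
Premise 1 is O(~s ⊃ d); since O(~s), deontic closure gives O(d).
The contrapositive of premise 7 (O(~r ⊃ ~d)) is O(d ⊃ r), and O(d) is already established, so O(r).
Premise 10 is O(~g ⊃ ~r); contrapositively O(r ⊃ g). Since O(r) holds, K gives O(g).
Premise 6, O(~b ⊃ ~g), contraposes to O(g ⊃ b); with O(g) we get O(b).
Premises 2, 4, 5, 9, 11 do not contribute to this derivation.
So O(b) holds, i.e. F(~b). The claim follows.

Yes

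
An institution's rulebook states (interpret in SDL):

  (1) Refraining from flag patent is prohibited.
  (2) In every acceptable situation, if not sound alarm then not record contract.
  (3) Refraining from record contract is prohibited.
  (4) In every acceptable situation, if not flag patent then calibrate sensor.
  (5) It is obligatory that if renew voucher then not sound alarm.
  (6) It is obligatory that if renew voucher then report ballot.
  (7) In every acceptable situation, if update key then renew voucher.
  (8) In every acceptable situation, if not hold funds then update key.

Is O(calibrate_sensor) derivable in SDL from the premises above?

Premise 4 is O(¬flag_patent → calibrate_sensor), but O(¬flag_patent) is not derivable from the premises, so it does not yield O(calibrate_sensor).
No other premise forces O(calibrate_sensor). An ideal world satisfying every premise can still have calibrate_sensor false, so O(calibrate_sensor) is not derivable.

No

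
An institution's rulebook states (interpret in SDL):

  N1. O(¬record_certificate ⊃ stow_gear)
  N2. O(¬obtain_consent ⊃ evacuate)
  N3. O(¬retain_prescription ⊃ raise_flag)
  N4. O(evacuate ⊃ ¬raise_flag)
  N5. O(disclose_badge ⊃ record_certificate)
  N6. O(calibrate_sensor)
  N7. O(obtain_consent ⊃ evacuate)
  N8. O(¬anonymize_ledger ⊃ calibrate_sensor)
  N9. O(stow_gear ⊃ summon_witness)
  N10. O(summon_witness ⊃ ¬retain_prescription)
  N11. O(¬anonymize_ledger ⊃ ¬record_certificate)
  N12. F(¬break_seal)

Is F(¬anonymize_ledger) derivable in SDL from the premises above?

Premises 7 and 2 cover both cases: O(obtain_consent ⊃ evacuate) and O(¬obtain_consent ⊃ evacuate). Since obtain_consent ∨ ¬obtain_consent is a tautology, O(evacuate) follows.
Premise 4 is O(evacuate ⊃ ¬raise_flag); since O(evacuate), deontic closure gives O(¬raise_flag).
Premise 3, O(¬retain_prescription ⊃ raise_flag), contraposes to O(¬raise_flag ⊃ retain_prescription); with O(¬raise_flag) we get O(retain_prescription).
Premise 10, O(summon_witness ⊃ ¬retain_prescription), contraposes to O(retain_prescription ⊃ ¬summon_witness); with O(retain_prescription) we get O(¬summon_witness).
Premise 9, O(stow_gear ⊃ summon_witness), contraposes to O(¬summon_witness ⊃ ¬stow_gear); with O(¬summon_witness) we get O(¬stow_gear).
Premise 1 is O(¬record_certificate ⊃ stow_gear); contrapositively O(¬stow_gear ⊃ record_certificate). Since O(¬stow_gear) holds, K gives O(record_certificate).
Premise 11 is O(¬anonymize_ledger ⊃ ¬record_certificate); contrapositively O(record_certificate ⊃ anonymize_ledger). Since O(record_certificate) holds, K gives O(anonymize_ledger).
Premises 5, 6, 8, 12 do not contribute to this derivation.
So O(anonymize_ledger) holds, i.e. F(¬anonymize_ledger). The claim follows.

Yes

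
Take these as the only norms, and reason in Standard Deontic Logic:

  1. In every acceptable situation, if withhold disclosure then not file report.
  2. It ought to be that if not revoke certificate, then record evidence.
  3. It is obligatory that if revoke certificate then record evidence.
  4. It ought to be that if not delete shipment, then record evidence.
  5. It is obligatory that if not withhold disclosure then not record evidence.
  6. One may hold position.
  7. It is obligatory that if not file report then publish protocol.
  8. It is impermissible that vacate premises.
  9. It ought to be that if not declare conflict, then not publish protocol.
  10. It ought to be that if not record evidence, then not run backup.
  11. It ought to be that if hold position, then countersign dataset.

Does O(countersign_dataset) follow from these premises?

No

Premise 11 is O(hold_position → countersign_dataset), but O(hold_position) is not derivable from the premises (the permission P(hold_position) asserts only ¬O(¬hold_position), not O(hold_position)), so it does not yield O(countersign_dataset).
No other premise forces O(countersign_dataset). An ideal world satisfying every premise can still have countersign_dataset false, so O(countersign_dataset) is not derivable.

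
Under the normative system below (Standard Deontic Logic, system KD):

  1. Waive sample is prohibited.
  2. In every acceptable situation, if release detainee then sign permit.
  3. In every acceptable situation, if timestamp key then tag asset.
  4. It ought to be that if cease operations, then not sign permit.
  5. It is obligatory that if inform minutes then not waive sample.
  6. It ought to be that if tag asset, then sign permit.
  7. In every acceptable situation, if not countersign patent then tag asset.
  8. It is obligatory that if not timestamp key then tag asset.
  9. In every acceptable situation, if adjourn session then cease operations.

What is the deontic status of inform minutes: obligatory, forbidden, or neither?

Neither

Premise 5 is O(inform_minutes → ¬waive_sample); even if O(¬waive_sample) held, inferring O(inform_minutes) would be affirming the consequent — invalid.
No premise or chain of K-axiom applications forces O(inform_minutes), and none forces O(¬inform_minutes). So inform_minutes is neither obligatory nor forbidden under these norms.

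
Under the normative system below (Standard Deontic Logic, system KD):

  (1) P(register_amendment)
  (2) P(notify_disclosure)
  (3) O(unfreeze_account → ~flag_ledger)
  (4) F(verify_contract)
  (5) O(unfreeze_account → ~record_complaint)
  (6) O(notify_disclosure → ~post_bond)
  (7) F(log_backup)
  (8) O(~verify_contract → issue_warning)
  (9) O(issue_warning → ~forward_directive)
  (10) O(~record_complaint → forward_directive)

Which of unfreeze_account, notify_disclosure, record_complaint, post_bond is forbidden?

Premise 4 is F(verify_contract), i.e. O(~verify_contract).
Applying K to premise 8 (O(~verify_contract → issue_warning)) and O(~verify_contract) yields O(issue_warning).
With premise 9, O(issue_warning → ~forward_directive), the K-axiom yields O(~forward_directive).
Premise 10 is O(~record_complaint → forward_directive); contrapositively O(~forward_directive → record_complaint). Since O(~forward_directive) holds, K gives O(record_complaint).
Premise 5 is O(unfreeze_account → ~record_complaint); contrapositively O(record_complaint → ~unfreeze_account). Since O(record_complaint) holds, K gives O(~unfreeze_account).
So O(~unfreeze_account) holds, i.e. unfreeze_account is forbidden. None of the other listed options is forbidden under the premises.

unfreeze_account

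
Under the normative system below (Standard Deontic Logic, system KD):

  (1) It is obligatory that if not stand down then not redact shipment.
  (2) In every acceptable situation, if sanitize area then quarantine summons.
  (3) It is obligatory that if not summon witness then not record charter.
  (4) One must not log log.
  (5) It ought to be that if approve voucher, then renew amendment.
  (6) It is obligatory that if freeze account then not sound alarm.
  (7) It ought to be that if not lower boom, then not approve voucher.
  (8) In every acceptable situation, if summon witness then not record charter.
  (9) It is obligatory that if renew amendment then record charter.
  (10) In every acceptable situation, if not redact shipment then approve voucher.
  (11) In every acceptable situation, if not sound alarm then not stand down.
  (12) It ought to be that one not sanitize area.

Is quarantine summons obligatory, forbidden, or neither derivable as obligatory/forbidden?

Premise 2 is O(sanitize_area → quarantine_summons), but O(sanitize_area) is not derivable from the premises, so it does not yield O(quarantine_summons).
No premise or chain of K-axiom applications forces O(quarantine_summons), and none forces O(¬quarantine_summons). So quarantine_summons is neither obligatory nor forbidden under these norms.

Neither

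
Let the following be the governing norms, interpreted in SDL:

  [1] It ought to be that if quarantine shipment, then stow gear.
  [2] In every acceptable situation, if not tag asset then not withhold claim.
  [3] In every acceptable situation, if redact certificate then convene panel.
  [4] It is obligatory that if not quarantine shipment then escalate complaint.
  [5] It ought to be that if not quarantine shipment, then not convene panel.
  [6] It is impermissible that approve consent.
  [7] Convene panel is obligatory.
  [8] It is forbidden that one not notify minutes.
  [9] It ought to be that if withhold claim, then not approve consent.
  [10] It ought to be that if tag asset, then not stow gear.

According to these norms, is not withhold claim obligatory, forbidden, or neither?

Premise 7 states O(convene_panel) outright.
Premise 5 is O(¬quarantine_shipment → ¬convene_panel); contrapositively O(convene_panel → quarantine_shipment). Since O(convene_panel) holds, K gives O(quarantine_shipment).
From O(quarantine_shipment) and premise 1, O(quarantine_shipment → stow_gear), we obtain O(stow_gear).
The contrapositive of premise 10 (O(tag_asset → ¬stow_gear)) is O(stow_gear → ¬tag_asset), and O(stow_gear) is already established, so O(¬tag_asset).
Applying K to premise 2 (O(¬tag_asset → ¬withhold_claim)) and O(¬tag_asset) yields O(¬withhold_claim).
Premises 3, 4, 6, 8, 9 do not contribute to this derivation.
Hence ¬withhold_claim is obligatory.

Obligatory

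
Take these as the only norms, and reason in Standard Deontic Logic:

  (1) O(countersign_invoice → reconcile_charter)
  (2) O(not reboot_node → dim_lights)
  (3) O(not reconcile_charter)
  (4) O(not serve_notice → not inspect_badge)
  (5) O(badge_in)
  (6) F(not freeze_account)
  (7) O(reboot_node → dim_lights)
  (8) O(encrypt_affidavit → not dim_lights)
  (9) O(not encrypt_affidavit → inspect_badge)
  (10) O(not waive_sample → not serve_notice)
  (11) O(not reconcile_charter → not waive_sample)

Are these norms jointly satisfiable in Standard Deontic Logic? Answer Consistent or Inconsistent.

Premises 2 and 7 are O(not reboot_node → dim_lights) and O(reboot_node → dim_lights); every ideal world satisfies not reboot_node or reboot_node, so in either case dim_lights holds — hence O(dim_lights).
The contrapositive of premise 8 (O(encrypt_affidavit → not dim_lights)) is O(dim_lights → not encrypt_affidavit), and O(dim_lights) is already established, so O(not encrypt_affidavit).
With premise 9, O(not encrypt_affidavit → inspect_badge), the K-axiom yields O(inspect_badge).
Premise 4 is O(not serve_notice → not inspect_badge); contrapositively O(inspect_badge → serve_notice). Since O(inspect_badge) holds, K gives O(serve_notice).
Premise 10 is O(not waive_sample → not serve_notice); contrapositively O(serve_notice → waive_sample). Since O(serve_notice) holds, K gives O(waive_sample).
Premise 11 is O(not reconcile_charter → not waive_sample); contrapositively O(waive_sample → reconcile_charter). Since O(waive_sample) holds, K gives O(reconcile_charter).
However, premise 3 gives O(not reconcile_charter).
We now have both O(reconcile_charter) and O(not reconcile_charter) — reconcile_charter is simultaneously obligatory and forbidden, violating the D-axiom.

Inconsistent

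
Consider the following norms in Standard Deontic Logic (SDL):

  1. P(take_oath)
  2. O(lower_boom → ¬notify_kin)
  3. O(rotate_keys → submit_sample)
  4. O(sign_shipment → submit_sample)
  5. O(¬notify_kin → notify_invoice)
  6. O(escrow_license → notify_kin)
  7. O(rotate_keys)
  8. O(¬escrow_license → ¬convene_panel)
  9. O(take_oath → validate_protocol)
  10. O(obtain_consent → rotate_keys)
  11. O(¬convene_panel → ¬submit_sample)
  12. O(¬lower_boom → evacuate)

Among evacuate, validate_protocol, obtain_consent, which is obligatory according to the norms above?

Premise 7 states O(rotate_keys) outright.
With premise 3, O(rotate_keys → submit_sample), the K-axiom yields O(submit_sample).
The contrapositive of premise 11 (O(¬convene_panel → ¬submit_sample)) is O(submit_sample → convene_panel), and O(submit_sample) is already established, so O(convene_panel).
Premise 8 is O(¬escrow_license → ¬convene_panel); contrapositively O(convene_panel → escrow_license). Since O(convene_panel) holds, K gives O(escrow_license).
Applying K to premise 6 (O(escrow_license → notify_kin)) and O(escrow_license) yields O(notify_kin).
The contrapositive of premise 2 (O(lower_boom → ¬notify_kin)) is O(notify_kin → ¬lower_boom), and O(notify_kin) is already established, so O(¬lower_boom).
Applying K to premise 12 (O(¬lower_boom → evacuate)) and O(¬lower_boom) yields O(evacuate).
So O(evacuate) holds — evacuate is obligatory. None of the other listed options is made obligatory by any chain of premises.

evacuate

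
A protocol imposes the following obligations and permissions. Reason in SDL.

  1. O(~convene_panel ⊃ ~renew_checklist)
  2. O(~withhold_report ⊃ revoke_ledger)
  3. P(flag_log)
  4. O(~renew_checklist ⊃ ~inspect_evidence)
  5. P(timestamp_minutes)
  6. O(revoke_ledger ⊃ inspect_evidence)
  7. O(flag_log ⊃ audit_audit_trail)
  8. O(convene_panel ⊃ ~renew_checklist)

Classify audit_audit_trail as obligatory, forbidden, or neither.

Neither

Premise 7 is O(flag_log ⊃ audit_audit_trail), but O(flag_log) is not derivable from the premises (the permission P(flag_log) asserts only ~O(~flag_log), not O(flag_log)), so it does not yield O(audit_audit_trail).
No premise or chain of K-axiom applications forces O(audit_audit_trail), and none forces O(~audit_audit_trail). So audit_audit_trail is neither obligatory nor forbidden under these norms.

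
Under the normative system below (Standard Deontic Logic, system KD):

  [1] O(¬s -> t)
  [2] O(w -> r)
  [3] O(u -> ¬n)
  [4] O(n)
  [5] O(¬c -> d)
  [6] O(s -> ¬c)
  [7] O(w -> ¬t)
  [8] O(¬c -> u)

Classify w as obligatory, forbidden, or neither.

Forbidden

Premise 4 states O(n) outright.
Premise 3, O(u -> ¬n), contraposes to O(n -> ¬u); with O(n) we get O(¬u).
The contrapositive of premise 8 (O(¬c -> u)) is O(¬u -> c), and O(¬u) is already established, so O(c).
Premise 6, O(s -> ¬c), contraposes to O(c -> ¬s); with O(c) we get O(¬s).
Premise 1 is O(¬s -> t); since O(¬s), deontic closure gives O(t).
The contrapositive of premise 7 (O(w -> ¬t)) is O(t -> ¬w), and O(t) is already established, so O(¬w).
Premises 2, 5 do not contribute to this derivation.
Thus O(¬w), which is F(w): w is forbidden.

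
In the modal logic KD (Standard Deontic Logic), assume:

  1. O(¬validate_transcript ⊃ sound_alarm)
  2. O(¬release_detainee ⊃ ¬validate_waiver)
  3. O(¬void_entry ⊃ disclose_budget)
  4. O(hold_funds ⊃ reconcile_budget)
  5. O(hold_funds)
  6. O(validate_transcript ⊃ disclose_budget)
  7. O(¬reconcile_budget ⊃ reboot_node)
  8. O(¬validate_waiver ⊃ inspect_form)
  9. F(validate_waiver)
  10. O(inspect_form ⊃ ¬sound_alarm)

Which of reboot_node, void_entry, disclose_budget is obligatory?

disclose_budget

Premise 9 is F(validate_waiver), i.e. O(¬validate_waiver).
From O(¬validate_waiver) and premise 8, O(¬validate_waiver ⊃ inspect_form), we obtain O(inspect_form).
Applying K to premise 10 (O(inspect_form ⊃ ¬sound_alarm)) and O(inspect_form) yields O(¬sound_alarm).
Premise 1 is O(¬validate_transcript ⊃ sound_alarm); contrapositively O(¬sound_alarm ⊃ validate_transcript). Since O(¬sound_alarm) holds, K gives O(validate_transcript).
From O(validate_transcript) and premise 6, O(validate_transcript ⊃ disclose_budget), we obtain O(disclose_budget).
So O(disclose_budget) holds — disclose_budget is obligatory. None of the other listed options is made obligatory by any chain of premises.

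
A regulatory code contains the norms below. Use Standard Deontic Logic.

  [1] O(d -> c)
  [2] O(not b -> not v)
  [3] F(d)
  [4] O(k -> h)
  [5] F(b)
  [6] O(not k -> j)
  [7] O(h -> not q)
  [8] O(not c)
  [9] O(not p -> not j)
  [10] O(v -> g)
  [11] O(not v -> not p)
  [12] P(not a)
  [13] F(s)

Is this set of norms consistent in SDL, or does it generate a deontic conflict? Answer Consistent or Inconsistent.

Consistent

Premise 1 is O(d -> c), but O(d) is not derivable from the premises, so it does not yield O(c).
So O(c) is not derivable, and the apparent clash with O(not c) does not arise.
A world satisfying every obligation exists (e.g. a=false, b=false, c=false, d=false, g=false, h=true, j=false, k=true, p=false, q=false, s=false, v=false); no atom is both obligatory and forbidden, so the set is consistent.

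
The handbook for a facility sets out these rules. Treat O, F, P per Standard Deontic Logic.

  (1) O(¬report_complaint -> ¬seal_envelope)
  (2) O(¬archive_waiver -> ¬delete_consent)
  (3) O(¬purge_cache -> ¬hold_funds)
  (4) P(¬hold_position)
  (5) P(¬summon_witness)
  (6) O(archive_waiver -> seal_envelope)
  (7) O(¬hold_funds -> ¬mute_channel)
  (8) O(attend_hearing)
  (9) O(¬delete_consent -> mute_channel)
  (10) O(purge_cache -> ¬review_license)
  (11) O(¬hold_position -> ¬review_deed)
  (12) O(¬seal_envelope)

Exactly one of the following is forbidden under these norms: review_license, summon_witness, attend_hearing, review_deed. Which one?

review_license

Premise 12 gives O(¬seal_envelope).
Premise 6, O(archive_waiver -> seal_envelope), contraposes to O(¬seal_envelope -> ¬archive_waiver); with O(¬seal_envelope) we get O(¬archive_waiver).
From O(¬archive_waiver) and premise 2, O(¬archive_waiver -> ¬delete_consent), we obtain O(¬delete_consent).
With premise 9, O(¬delete_consent -> mute_channel), the K-axiom yields O(mute_channel).
Premise 7, O(¬hold_funds -> ¬mute_channel), contraposes to O(mute_channel -> hold_funds); with O(mute_channel) we get O(hold_funds).
The contrapositive of premise 3 (O(¬purge_cache -> ¬hold_funds)) is O(hold_funds -> purge_cache), and O(hold_funds) is already established, so O(purge_cache).
With premise 10, O(purge_cache -> ¬review_license), the K-axiom yields O(¬review_license).
So O(¬review_license) holds, i.e. review_license is forbidden. None of the other listed options is forbidden under the premises.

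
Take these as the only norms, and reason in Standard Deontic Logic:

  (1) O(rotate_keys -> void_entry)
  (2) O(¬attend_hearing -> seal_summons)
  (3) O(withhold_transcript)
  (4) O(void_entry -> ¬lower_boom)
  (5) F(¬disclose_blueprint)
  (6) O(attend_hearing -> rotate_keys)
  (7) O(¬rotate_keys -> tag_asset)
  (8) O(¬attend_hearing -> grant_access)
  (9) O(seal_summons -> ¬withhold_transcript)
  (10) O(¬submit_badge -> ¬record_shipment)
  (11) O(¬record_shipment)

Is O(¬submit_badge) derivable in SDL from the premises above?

Premise 10 is O(¬submit_badge -> ¬record_shipment); even if O(¬record_shipment) held, inferring O(¬submit_badge) would be affirming the consequent — invalid.
No other premise forces O(¬submit_badge). An ideal world satisfying every premise can still have ¬submit_badge false, so O(¬submit_badge) is not derivable.

No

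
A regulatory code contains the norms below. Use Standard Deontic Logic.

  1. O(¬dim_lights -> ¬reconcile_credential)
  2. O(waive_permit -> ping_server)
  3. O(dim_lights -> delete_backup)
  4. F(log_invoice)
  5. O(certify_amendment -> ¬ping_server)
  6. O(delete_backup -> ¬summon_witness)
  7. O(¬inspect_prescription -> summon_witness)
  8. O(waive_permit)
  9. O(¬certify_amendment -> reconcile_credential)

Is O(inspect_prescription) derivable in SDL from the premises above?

Yes

Premise 8 gives O(waive_permit).
With premise 2, O(waive_permit -> ping_server), the K-axiom yields O(ping_server).
Premise 5, O(certify_amendment -> ¬ping_server), contraposes to O(ping_server -> ¬certify_amendment); with O(ping_server) we get O(¬certify_amendment).
With premise 9, O(¬certify_amendment -> reconcile_credential), the K-axiom yields O(reconcile_credential).
Premise 1, O(¬dim_lights -> ¬reconcile_credential), contraposes to O(reconcile_credential -> dim_lights); with O(reconcile_credential) we get O(dim_lights).
Applying K to premise 3 (O(dim_lights -> delete_backup)) and O(dim_lights) yields O(delete_backup).
Premise 6 is O(delete_backup -> ¬summon_witness); since O(delete_backup), deontic closure gives O(¬summon_witness).
Premise 7, O(¬inspect_prescription -> summon_witness), contraposes to O(¬summon_witness -> inspect_prescription); with O(¬summon_witness) we get O(inspect_prescription).
Premise 4 does not contribute to this derivation.
So O(inspect_prescription) follows.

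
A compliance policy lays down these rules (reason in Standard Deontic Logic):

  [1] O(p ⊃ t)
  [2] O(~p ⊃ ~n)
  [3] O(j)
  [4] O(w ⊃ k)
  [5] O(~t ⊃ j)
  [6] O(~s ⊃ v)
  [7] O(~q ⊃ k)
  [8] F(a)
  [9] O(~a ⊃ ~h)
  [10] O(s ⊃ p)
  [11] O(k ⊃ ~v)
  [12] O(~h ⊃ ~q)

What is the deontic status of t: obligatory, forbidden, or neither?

Premise 8 is F(a), i.e. O(~a).
With premise 9, O(~a ⊃ ~h), the K-axiom yields O(~h).
Applying K to premise 12 (O(~h ⊃ ~q)) and O(~h) yields O(~q).
With premise 7, O(~q ⊃ k), the K-axiom yields O(k).
From O(k) and premise 11, O(k ⊃ ~v), we obtain O(~v).
Premise 6 is O(~s ⊃ v); contrapositively O(~v ⊃ s). Since O(~v) holds, K gives O(s).
Applying K to premise 10 (O(s ⊃ p)) and O(s) yields O(p).
Applying K to premise 1 (O(p ⊃ t)) and O(p) yields O(t).
Premises 2, 3, 4, 5 do not contribute to this derivation.
Hence t is obligatory.

Obligatory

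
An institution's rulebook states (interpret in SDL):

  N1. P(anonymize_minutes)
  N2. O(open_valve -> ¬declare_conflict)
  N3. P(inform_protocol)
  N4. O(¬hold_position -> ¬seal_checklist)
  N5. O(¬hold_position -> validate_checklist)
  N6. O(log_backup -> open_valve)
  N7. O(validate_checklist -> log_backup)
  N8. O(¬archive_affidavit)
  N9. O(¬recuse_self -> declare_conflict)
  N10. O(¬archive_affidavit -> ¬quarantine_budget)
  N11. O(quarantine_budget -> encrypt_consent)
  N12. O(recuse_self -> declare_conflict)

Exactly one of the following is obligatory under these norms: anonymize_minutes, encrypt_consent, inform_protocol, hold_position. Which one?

Premises 9 and 12 cover both cases: O(¬recuse_self -> declare_conflict) and O(recuse_self -> declare_conflict). Since ¬recuse_self ∨ recuse_self is a tautology, O(declare_conflict) follows.
The contrapositive of premise 2 (O(open_valve -> ¬declare_conflict)) is O(declare_conflict -> ¬open_valve), and O(declare_conflict) is already established, so O(¬open_valve).
Premise 6 is O(log_backup -> open_valve); contrapositively O(¬open_valve -> ¬log_backup). Since O(¬open_valve) holds, K gives O(¬log_backup).
Premise 7 is O(validate_checklist -> log_backup); contrapositively O(¬log_backup -> ¬validate_checklist). Since O(¬log_backup) holds, K gives O(¬validate_checklist).
Premise 5, O(¬hold_position -> validate_checklist), contraposes to O(¬validate_checklist -> hold_position); with O(¬validate_checklist) we get O(hold_position).
So O(hold_position) holds — hold_position is obligatory. None of the other listed options is made obligatory by any chain of premises.

hold_position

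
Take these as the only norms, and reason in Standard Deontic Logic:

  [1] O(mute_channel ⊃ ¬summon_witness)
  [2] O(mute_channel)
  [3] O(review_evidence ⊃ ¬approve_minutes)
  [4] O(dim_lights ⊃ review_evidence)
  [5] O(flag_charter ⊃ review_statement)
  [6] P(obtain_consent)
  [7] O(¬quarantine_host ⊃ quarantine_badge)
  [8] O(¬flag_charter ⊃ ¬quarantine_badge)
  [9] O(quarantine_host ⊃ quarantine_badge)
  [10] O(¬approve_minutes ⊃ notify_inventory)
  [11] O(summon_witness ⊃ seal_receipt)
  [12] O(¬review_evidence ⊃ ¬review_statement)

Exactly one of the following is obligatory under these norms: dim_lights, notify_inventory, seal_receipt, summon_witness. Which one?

notify_inventory

Premises 7 and 9 cover both cases: O(¬quarantine_host ⊃ quarantine_badge) and O(quarantine_host ⊃ quarantine_badge). Since ¬quarantine_host ∨ quarantine_host is a tautology, O(quarantine_badge) follows.
Premise 8, O(¬flag_charter ⊃ ¬quarantine_badge), contraposes to O(quarantine_badge ⊃ flag_charter); with O(quarantine_badge) we get O(flag_charter).
From O(flag_charter) and premise 5, O(flag_charter ⊃ review_statement), we obtain O(review_statement).
Premise 12 is O(¬review_evidence ⊃ ¬review_statement); contrapositively O(review_statement ⊃ review_evidence). Since O(review_statement) holds, K gives O(review_evidence).
Premise 3 is O(review_evidence ⊃ ¬approve_minutes); since O(review_evidence), deontic closure gives O(¬approve_minutes).
Applying K to premise 10 (O(¬approve_minutes ⊃ notify_inventory)) and O(¬approve_minutes) yields O(notify_inventory).
So O(notify_inventory) holds — notify_inventory is obligatory. None of the other listed options is made obligatory by any chain of premises.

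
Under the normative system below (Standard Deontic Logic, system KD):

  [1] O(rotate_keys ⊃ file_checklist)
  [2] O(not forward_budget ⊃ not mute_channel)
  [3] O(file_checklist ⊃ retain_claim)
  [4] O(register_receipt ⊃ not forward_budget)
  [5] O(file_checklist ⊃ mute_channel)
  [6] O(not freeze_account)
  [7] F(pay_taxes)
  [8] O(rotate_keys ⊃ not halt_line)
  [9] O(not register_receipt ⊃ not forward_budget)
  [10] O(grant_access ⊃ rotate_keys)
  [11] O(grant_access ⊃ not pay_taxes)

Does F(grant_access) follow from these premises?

By case analysis on register_receipt: premise 4 gives O(register_receipt ⊃ not forward_budget) and premise 9 gives O(not register_receipt ⊃ not forward_budget), so O(not forward_budget) either way.
With premise 2, O(not forward_budget ⊃ not mute_channel), the K-axiom yields O(not mute_channel).
Premise 5 is O(file_checklist ⊃ mute_channel); contrapositively O(not mute_channel ⊃ not file_checklist). Since O(not mute_channel) holds, K gives O(not file_checklist).
Premise 1 is O(rotate_keys ⊃ file_checklist); contrapositively O(not file_checklist ⊃ not rotate_keys). Since O(not file_checklist) holds, K gives O(not rotate_keys).
The contrapositive of premise 10 (O(grant_access ⊃ rotate_keys)) is O(not rotate_keys ⊃ not grant_access), and O(not rotate_keys) is already established, so O(not grant_access).
Premises 3, 6, 7, 8, 11 do not contribute to this derivation.
So O(not grant_access) holds, i.e. F(grant_access). The claim follows.

Yes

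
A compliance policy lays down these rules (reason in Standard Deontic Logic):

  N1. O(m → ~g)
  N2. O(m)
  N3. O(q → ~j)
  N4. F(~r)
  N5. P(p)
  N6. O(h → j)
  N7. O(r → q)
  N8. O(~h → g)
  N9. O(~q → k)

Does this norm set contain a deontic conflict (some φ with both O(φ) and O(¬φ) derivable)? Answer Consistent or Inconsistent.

Inconsistent

Premise 4 is F(~r), i.e. O(r).
Applying K to premise 7 (O(r → q)) and O(r) yields O(q).
Applying K to premise 3 (O(q → ~j)) and O(q) yields O(~j).
Premise 6, O(h → j), contraposes to O(~j → ~h); with O(~j) we get O(~h).
Premise 8 is O(~h → g); since O(~h), deontic closure gives O(g).
Premise 1 is O(m → ~g); contrapositively O(g → ~m). Since O(g) holds, K gives O(~m).
Yet premise 2 states O(m).
We now have both O(~m) and O(m) — m is simultaneously obligatory and forbidden, violating the D-axiom.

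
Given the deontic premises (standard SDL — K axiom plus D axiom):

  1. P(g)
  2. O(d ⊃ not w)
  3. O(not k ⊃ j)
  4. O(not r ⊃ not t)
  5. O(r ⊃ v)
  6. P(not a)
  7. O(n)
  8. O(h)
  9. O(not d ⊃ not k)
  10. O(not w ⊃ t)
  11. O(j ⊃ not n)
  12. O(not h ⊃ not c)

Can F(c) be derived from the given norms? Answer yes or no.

Premise 12 is O(not h ⊃ not c), but O(not h) is not derivable from the premises, so it does not yield O(not c).
No other premise forces O(not c). An ideal world satisfying every premise can still have c true, so F(c) is not derivable.

No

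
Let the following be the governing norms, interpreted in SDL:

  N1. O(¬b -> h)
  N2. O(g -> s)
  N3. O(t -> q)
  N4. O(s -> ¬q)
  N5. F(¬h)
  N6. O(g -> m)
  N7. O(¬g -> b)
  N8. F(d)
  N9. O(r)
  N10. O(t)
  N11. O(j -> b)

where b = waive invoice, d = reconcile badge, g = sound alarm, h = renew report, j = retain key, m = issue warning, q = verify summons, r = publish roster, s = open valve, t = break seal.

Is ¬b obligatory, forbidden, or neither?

Forbidden

Premise 10 states O(t) outright.
From O(t) and premise 3, O(t -> q), we obtain O(q).
The contrapositive of premise 4 (O(s -> ¬q)) is O(q -> ¬s), and O(q) is already established, so O(¬s).
Premise 2 is O(g -> s); contrapositively O(¬s -> ¬g). Since O(¬s) holds, K gives O(¬g).
From O(¬g) and premise 7, O(¬g -> b), we obtain O(b).
Premises 1, 5, 6, 8, 9, 11 do not contribute to this derivation.
Thus O(b), which is F(¬b): ¬b is forbidden.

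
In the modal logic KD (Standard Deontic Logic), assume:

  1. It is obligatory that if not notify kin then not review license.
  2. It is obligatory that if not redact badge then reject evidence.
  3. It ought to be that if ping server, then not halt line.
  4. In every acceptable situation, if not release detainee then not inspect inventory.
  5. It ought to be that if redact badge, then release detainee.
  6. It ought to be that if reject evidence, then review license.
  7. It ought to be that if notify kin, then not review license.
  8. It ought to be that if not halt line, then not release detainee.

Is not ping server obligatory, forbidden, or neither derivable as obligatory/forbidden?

Obligatory

By case analysis on ¬notify_kin: premise 1 gives O(¬notify_kin → ¬review_license) and premise 7 gives O(notify_kin → ¬review_license), so O(¬review_license) either way.
The contrapositive of premise 6 (O(reject_evidence → review_license)) is O(¬review_license → ¬reject_evidence), and O(¬review_license) is already established, so O(¬reject_evidence).
Premise 2, O(¬redact_badge → reject_evidence), contraposes to O(¬reject_evidence → redact_badge); with O(¬reject_evidence) we get O(redact_badge).
Premise 5 is O(redact_badge → release_detainee); since O(redact_badge), deontic closure gives O(release_detainee).
Premise 8 is O(¬halt_line → ¬release_detainee); contrapositively O(release_detainee → halt_line). Since O(release_detainee) holds, K gives O(halt_line).
The contrapositive of premise 3 (O(ping_server → ¬halt_line)) is O(halt_line → ¬ping_server), and O(halt_line) is already established, so O(¬ping_server).
Premise 4 does not contribute to this derivation.
Hence ¬ping_server is obligatory.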